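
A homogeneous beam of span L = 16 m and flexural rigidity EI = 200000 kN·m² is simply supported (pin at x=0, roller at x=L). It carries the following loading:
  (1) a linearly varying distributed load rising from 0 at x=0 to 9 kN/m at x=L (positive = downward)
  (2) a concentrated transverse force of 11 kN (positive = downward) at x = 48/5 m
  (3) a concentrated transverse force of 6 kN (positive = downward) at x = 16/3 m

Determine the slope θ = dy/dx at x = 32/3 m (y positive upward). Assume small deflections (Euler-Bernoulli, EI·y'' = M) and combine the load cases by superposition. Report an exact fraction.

θ(32/3) = 2806/1171875 rad

Load 1 — triangular load w₀=9 kN/m (0→w₀ over full span):
  θ_1 = -w₀(7L⁴-30L²x²+15x⁴)/(360LEI) = -9·(7·16⁴-30·16²·(32/3)²+15·(32/3)⁴)/(360·16·200000) = 728/421875 rad
Load 2 — point force P=11 kN at a=48/5 m (b=L-a=32/5):
  θ_2 = -Pa(2L²-6Lx+3x²+a²)/(6LEI)  [x>a] = -11·(48/5)·(2·16²-6·16·(32/3)+3·(32/3)²+(48/5)²)/(6·16·200000) = 506/1171875 rad
Load 3 — point force P=6 kN at a=16/3 m (b=L-a=32/3):
  θ_3 = -Pa(2L²-6Lx+3x²+a²)/(6LEI)  [x>a] = -6·(16/3)·(2·16²-6·16·(32/3)+3·(32/3)²+(16/3)²)/(6·16·200000) = 4/16875 rad
Superposition: θ = Σ θ_i = 2806/1171875 rad ≈ 0.002394 rad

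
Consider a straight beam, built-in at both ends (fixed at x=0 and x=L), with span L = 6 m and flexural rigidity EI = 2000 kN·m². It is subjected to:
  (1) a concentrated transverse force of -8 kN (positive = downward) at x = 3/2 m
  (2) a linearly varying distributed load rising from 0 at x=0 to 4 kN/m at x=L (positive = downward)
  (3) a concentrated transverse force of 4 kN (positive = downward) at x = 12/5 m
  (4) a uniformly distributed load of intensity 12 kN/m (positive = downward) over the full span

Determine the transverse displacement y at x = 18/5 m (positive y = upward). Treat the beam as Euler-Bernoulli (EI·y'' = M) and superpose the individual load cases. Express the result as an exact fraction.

y(18/5) = -68103/3125000 m

Load 1 — point force P=-8 kN at a=3/2 m (b=L-a=9/2):
  y_1 = -Pa²(L-x)²(3bL-(3b+a)(L-x))/(6L³EI)  [x>a] = -(-8)·(3/2)²·(6-(18/5))²·(3·(9/2)·6-(3·(9/2)+(3/2))·(6-(18/5)))/(6·6³·2000) = 9/5000 m
Load 2 — triangular load w₀=4 kN/m (0→w₀ over full span):
  y_2 = -w₀x²(L-x)²(x+2L)/(120LEI) = -4·(18/5)²·(6-(18/5))²·((18/5)+2·6)/(120·6·2000) = -6318/1953125 m
Load 3 — point force P=4 kN at a=12/5 m (b=L-a=18/5):
  y_3 = -Pa²(L-x)²(3bL-(3b+a)(L-x))/(6L³EI)  [x>a] = -4·(12/5)²·(6-(18/5))²·(3·(18/5)·6-(3·(18/5)+(12/5))·(6-(18/5)))/(6·6³·2000) = -3312/1953125 m
Load 4 — uniform load w=12 kN/m over full span:
  y_4 = -wx²(L-x)²/(24EI) = -12·(18/5)²·(6-(18/5))²/(24·2000) = -1458/78125 m
Superposition: y = Σ y_i = -68103/3125000 m ≈ -0.021793 m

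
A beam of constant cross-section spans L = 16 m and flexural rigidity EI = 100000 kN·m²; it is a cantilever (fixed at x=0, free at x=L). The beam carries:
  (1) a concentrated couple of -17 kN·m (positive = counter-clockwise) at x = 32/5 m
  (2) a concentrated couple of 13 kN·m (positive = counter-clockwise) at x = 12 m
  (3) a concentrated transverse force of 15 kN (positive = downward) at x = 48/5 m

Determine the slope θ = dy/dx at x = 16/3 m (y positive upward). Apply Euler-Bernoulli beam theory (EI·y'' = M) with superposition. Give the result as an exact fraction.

θ(16/3) = -18/3125 rad

Load 1 — applied couple M₀=-17 kN·m at a=32/5 m (b=L-a=48/5):
  θ_1 = M₀x/EI  [x≤a] = (-17)·(16/3)/100000 = -17/18750 rad
Load 2 — applied couple M₀=13 kN·m at a=12 m (b=L-a=4):
  θ_2 = M₀x/EI  [x≤a] = 13·(16/3)/100000 = 13/18750 rad
Load 3 — point force P=15 kN at a=48/5 m (b=L-a=32/5):
  θ_3 = -Px(2a-x)/(2EI)  [x≤a] = -15·(16/3)·(2·(48/5)-(16/3))/(2·100000) = -52/9375 rad
Superposition: θ = Σ θ_i = -18/3125 rad ≈ -0.005760 rad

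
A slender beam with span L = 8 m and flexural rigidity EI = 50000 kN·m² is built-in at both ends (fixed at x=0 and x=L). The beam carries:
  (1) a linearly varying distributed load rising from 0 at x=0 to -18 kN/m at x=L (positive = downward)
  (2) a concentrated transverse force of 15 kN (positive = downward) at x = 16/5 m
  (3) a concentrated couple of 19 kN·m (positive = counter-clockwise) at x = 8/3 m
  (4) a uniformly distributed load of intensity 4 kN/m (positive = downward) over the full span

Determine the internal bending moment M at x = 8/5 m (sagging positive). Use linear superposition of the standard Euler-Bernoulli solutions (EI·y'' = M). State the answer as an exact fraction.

M(8/5) = 2948/375 kN·m

Load 1 — triangular load w₀=-18 kN/m (0→w₀ over full span):
  M_1 = 3w₀Lx/20 - w₀L²/30 - w₀x³/(6L) = 3·(-18)·8·(8/5)/20 - (-18)·8²/30 - (-18)·(8/5)³/(6·8) = 672/125 kN·m
Load 2 — point force P=15 kN at a=16/5 m (b=L-a=24/5):
  M_2 = Pb²(3a+b)x/L³ - Pab²/L²  [x≤a] = 15·(24/5)²·(3·(16/5)+(24/5))·(8/5)/8³ - 15·(16/5)·(24/5)²/8² = -216/125 kN·m
Load 3 — applied couple M₀=19 kN·m at a=8/3 m (b=L-a=16/3):
  M_3 = R_Ax - M_A  [x≤a] with R_A=19/6, M_A=0 = (19/6)·(8/5) - 0 = 76/15 kN·m
Load 4 — uniform load w=4 kN/m over full span:
  M_4 = wLx/2 - wL²/12 - wx²/2 = 4·8·(8/5)/2 - 4·8²/12 - 4·(8/5)²/2 = -64/75 kN·m
Superposition: M = Σ M_i = 2948/375 kN·m ≈ 7.861333 kN·m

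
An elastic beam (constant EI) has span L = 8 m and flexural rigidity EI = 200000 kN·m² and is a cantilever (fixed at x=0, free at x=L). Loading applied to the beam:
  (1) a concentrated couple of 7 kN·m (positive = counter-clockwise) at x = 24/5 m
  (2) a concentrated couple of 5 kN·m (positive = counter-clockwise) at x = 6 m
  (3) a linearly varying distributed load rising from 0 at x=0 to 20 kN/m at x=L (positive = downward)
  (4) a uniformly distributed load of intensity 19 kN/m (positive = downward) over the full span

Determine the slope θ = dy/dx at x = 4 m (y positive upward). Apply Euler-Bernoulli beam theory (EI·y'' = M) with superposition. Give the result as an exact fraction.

θ(4) = -77/6250 rad

Load 1 — applied couple M₀=7 kN·m at a=24/5 m (b=L-a=16/5):
  θ_1 = M₀x/EI  [x≤a] = 7·4/200000 = 7/50000 rad
Load 2 — applied couple M₀=5 kN·m at a=6 m (b=L-a=2):
  θ_2 = M₀x/EI  [x≤a] = 5·4/200000 = 1/10000 rad
Load 3 — triangular load w₀=20 kN/m (0→w₀ over full span):
  θ_3 = (w₀Lx²/4-w₀L²x/3-w₀x⁴/(24L))/EI = (20·8·4²/4-20·8²·4/3-20·4⁴/(24·8))/200000 = -41/7500 rad
Load 4 — uniform load w=19 kN/m over full span:
  θ_4 = -wx(x²-3Lx+3L²)/(6EI) = -19·4·(4²-3·8·4+3·8²)/(6·200000) = -133/18750 rad
Superposition: θ = Σ θ_i = -77/6250 rad ≈ -0.012320 rad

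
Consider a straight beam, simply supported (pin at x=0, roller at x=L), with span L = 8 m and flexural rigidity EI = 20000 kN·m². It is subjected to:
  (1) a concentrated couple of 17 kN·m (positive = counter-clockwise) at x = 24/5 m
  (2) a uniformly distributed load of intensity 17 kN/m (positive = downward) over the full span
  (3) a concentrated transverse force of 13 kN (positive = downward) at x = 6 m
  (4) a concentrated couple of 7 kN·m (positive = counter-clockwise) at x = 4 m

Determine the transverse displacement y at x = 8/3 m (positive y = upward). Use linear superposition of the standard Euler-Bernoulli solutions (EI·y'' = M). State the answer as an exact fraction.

Load 1 — applied couple M₀=17 kN·m at a=24/5 m (b=L-a=16/5):
  y_1 = (M₀x³/(6L)+C₁x)/EI  [x≤a] with C₁=M₀(3b²-L²)/(6L)=-884/75 = (17·(8/3)³/(6·8)+(-884/75)·(8/3))/20000 = -1564/1265625 m
Load 2 — uniform load w=17 kN/m over full span:
  y_2 = -wx(L³-2Lx²+x³)/(24EI) = -17·(8/3)·(8³-2·8·(8/3)²+(8/3)³)/(24·20000) = -5984/151875 m
Load 3 — point force P=13 kN at a=6 m (b=L-a=2):
  y_3 = -Pbx(L²-b²-x²)/(6LEI)  [x≤a] = -13·2·(8/3)·(8²-2²-(8/3)²)/(6·8·20000) = -1547/405000 m
Load 4 — applied couple M₀=7 kN·m at a=4 m (b=L-a=4):
  y_4 = (M₀x³/(6L)+C₁x)/EI  [x≤a] with C₁=M₀(3b²-L²)/(6L)=-7/3 = (7·(8/3)³/(6·8)+(-7/3)·(8/3))/20000 = -7/40500 m
Superposition: y = Σ y_i = -1355611/30375000 m ≈ -0.044629 m

y(8/3) = -1355611/30375000 m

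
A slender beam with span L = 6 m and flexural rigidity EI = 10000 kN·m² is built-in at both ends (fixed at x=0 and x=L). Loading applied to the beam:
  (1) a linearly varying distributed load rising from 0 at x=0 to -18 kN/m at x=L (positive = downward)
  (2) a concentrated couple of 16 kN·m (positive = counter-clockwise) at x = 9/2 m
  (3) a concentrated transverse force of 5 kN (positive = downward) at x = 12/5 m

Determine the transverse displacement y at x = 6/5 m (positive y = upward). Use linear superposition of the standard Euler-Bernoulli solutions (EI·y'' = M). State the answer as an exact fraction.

Load 1 — triangular load w₀=-18 kN/m (0→w₀ over full span):
  y_1 = -w₀x²(L-x)²(x+2L)/(120LEI) = -(-18)·(6/5)²·(6-(6/5))²·((6/5)+2·6)/(120·6·10000) = 10692/9765625 m
Load 2 — applied couple M₀=16 kN·m at a=9/2 m (b=L-a=3/2):
  y_2 = (R_Ax³/6 - M_Ax²/2)/EI  [x≤a] with R_A=3, M_A=5 = (3·(6/5)³/6 - 5·(6/5)²/2)/10000 = -171/625000 m
Load 3 — point force P=5 kN at a=12/5 m (b=L-a=18/5):
  y_3 = -Pb²x²(3aL-(3a+b)x)/(6L³EI)  [x≤a] = -5·(18/5)²·(6/5)²·(3·(12/5)·6-(3·(12/5)+(18/5))·(6/5))/(6·6³·10000) = -1701/7812500 m
Superposition: y = Σ y_i = 47151/78125000 m ≈ 0.000604 m

y(6/5) = 47151/78125000 m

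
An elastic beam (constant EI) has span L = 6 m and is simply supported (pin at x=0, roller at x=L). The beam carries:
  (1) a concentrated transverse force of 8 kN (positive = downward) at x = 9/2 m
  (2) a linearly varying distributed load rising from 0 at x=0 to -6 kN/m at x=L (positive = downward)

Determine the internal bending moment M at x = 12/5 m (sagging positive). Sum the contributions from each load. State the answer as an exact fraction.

M(12/5) = -912/125 kN·m

Load 1 — point force P=8 kN at a=9/2 m (b=L-a=3/2):
  M_1 = Pbx/L  [x≤a] = 8·(3/2)·(12/5)/6 = 24/5 kN·m
Load 2 — triangular load w₀=-6 kN/m (0→w₀ over full span):
  M_2 = w₀Lx/6 - w₀x³/(6L) = (-6)·6·(12/5)/6 - (-6)·(12/5)³/(6·6) = -1512/125 kN·m
Superposition: M = Σ M_i = -912/125 kN·m ≈ -7.296000 kN·m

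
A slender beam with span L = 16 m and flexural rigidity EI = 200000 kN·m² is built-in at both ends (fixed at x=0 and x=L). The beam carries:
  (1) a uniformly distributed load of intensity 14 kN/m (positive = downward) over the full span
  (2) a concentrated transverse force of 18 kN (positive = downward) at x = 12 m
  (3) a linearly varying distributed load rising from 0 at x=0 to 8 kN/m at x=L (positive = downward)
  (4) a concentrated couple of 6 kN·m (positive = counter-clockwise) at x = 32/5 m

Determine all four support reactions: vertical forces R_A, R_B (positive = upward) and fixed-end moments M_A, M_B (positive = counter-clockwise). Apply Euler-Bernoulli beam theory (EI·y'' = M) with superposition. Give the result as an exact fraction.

Load 1 — uniform load w=14 kN/m over full span:
  R_A = wL/2 = 14·16/2 = 112 kN
  M_A = wL²/12 = 14·16²/12 = 896/3 kN·m
  R_B = wL/2 = 14·16/2 = 112 kN
  M_B = -wL²/12 = -14·16²/12 = -896/3 kN·m
Load 2 — point force P=18 kN at a=12 m (b=L-a=4):
  R_A = Pb²(3a+b)/L³ = 18·4²·(3·12+4)/16³ = 45/16 kN
  M_A = Pab²/L² = 18·12·4²/16² = 27/2 kN·m
  R_B = Pa²(a+3b)/L³ = 18·12²·(12+3·4)/16³ = 243/16 kN
  M_B = -Pa²b/L² = -18·12²·4/16² = -81/2 kN·m
Load 3 — triangular load w₀=8 kN/m (0→w₀ over full span):
  R_A = 3w₀L/20 = 3·8·16/20 = 96/5 kN
  M_A = w₀L²/30 = 8·16²/30 = 1024/15 kN·m
  R_B = 7w₀L/20 = 7·8·16/20 = 224/5 kN
  M_B = -w₀L²/20 = -8·16²/20 = -512/5 kN·m
Load 4 — applied couple M₀=6 kN·m at a=32/5 m (b=L-a=48/5):
  R_A = 6M₀ab/L³ = 6·6·(32/5)·(48/5)/16³ = 27/50 kN
  M_A = M₀b(2a-b)/L² = 6·(48/5)·(2·(32/5)-(48/5))/16² = 18/25 kN·m
  R_B = -6M₀ab/L³ = -6·6·(32/5)·(48/5)/16³ = -27/50 kN
  M_B = M₀a(2b-a)/L² = 6·(32/5)·(2·(48/5)-(32/5))/16² = 48/25 kN·m
Superposition: R_A = 53821/400 kN, M_A = 57173/150 kN·m, R_B = 68579/400 kN, M_B = -65947/150 kN·m

R_A = 53821/400 kN, M_A = 57173/150 kN·m, R_B = 68579/400 kN, M_B = -65947/150 kN·m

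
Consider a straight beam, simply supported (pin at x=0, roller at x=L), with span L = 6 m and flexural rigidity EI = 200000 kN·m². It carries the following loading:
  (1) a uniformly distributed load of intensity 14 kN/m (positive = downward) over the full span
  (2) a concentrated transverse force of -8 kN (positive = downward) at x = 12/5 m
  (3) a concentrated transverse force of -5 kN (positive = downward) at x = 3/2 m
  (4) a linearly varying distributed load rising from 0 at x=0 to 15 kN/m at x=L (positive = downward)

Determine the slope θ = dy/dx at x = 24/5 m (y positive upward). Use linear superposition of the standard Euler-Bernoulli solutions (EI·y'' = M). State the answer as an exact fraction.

θ(24/5) = 537363/800000000 rad

Load 1 — uniform load w=14 kN/m over full span:
  θ_1 = -w(L³-6Lx²+4x³)/(24EI) = -14·(6³-6·6·(24/5)²+4·(24/5)³)/(24·200000) = 6237/12500000 rad
Load 2 — point force P=-8 kN at a=12/5 m (b=L-a=18/5):
  θ_2 = -Pa(2L²-6Lx+3x²+a²)/(6LEI)  [x>a] = -(-8)·(12/5)·(2·6²-6·6·(24/5)+3·(24/5)²+(12/5)²)/(6·6·200000) = -27/390625 rad
Load 3 — point force P=-5 kN at a=3/2 m (b=L-a=9/2):
  θ_3 = -Pa(2L²-6Lx+3x²+a²)/(6LEI)  [x>a] = -(-5)·(3/2)·(2·6²-6·6·(24/5)+3·(24/5)²+(3/2)²)/(6·6·200000) = -981/32000000 rad
Load 4 — triangular load w₀=15 kN/m (0→w₀ over full span):
  θ_4 = -w₀(7L⁴-30L²x²+15x⁴)/(360LEI) = -15·(7·6⁴-30·6²·(24/5)²+15·(24/5)⁴)/(360·6·200000) = 6813/25000000 rad
Superposition: θ = Σ θ_i = 537363/800000000 rad ≈ 0.000672 rad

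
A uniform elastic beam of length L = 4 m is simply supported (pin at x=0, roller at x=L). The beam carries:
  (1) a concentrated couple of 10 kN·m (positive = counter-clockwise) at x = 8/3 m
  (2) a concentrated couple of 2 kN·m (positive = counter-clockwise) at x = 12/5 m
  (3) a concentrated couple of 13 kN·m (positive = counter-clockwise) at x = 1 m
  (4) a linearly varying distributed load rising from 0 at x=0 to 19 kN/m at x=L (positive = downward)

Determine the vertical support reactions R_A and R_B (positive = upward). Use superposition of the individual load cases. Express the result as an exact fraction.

R_A = 227/12 kN, R_B = 229/12 kN

Load 1 — applied couple M₀=10 kN·m at a=8/3 m (b=L-a=4/3):
  R_A = M₀/L = 10/4 = 5/2 kN
  R_B = -M₀/L = -10/4 = -5/2 kN
Load 2 — applied couple M₀=2 kN·m at a=12/5 m (b=L-a=8/5):
  R_A = M₀/L = 2/4 = 1/2 kN
  R_B = -M₀/L = -2/4 = -1/2 kN
Load 3 — applied couple M₀=13 kN·m at a=1 m (b=L-a=3):
  R_A = M₀/L = 13/4 kN
  R_B = -M₀/L = -13/4 kN
Load 4 — triangular load w₀=19 kN/m (0→w₀ over full span):
  R_A = w₀L/6 = 19·4/6 = 38/3 kN
  R_B = w₀L/3 = 19·4/3 = 76/3 kN
Superposition: R_A = 227/12 kN, R_B = 229/12 kN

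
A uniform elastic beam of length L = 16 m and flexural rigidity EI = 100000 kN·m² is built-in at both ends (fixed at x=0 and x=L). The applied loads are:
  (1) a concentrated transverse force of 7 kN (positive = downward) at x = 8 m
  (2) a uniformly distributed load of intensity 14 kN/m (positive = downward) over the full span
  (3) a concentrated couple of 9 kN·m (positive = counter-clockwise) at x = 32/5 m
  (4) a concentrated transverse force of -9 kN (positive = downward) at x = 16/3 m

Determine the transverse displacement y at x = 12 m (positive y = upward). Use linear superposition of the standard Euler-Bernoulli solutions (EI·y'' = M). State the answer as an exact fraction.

Load 1 — point force P=7 kN at a=8 m (b=L-a=8):
  y_1 = -Pa²(L-x)²(3bL-(3b+a)(L-x))/(6L³EI)  [x>a] = -7·8²·(16-12)²·(3·8·16-(3·8+8)·(16-12))/(6·16³·100000) = -7/9375 m
Load 2 — uniform load w=14 kN/m over full span:
  y_2 = -wx²(L-x)²/(24EI) = -14·12²·(16-12)²/(24·100000) = -42/3125 m
Load 3 — applied couple M₀=9 kN·m at a=32/5 m (b=L-a=48/5):
  y_3 = (R_Ax³/6 - M_Ax²/2 - M₀(x-a)²/2)/EI  [x>a] with R_A=81/100, M_A=27/25 = ((81/100)·12³/6 - (27/25)·12²/2 - 9·(12-(32/5))²/2)/100000 = 9/62500 m
Load 4 — point force P=-9 kN at a=16/3 m (b=L-a=32/3):
  y_4 = -Pa²(L-x)²(3bL-(3b+a)(L-x))/(6L³EI)  [x>a] = -(-9)·(16/3)²·(16-12)²·(3·(32/3)·16-(3·(32/3)+(16/3))·(16-12))/(6·16³·100000) = 17/28125 m
Superposition: y = Σ y_i = -7559/562500 m ≈ -0.013438 m

y(12) = -7559/562500 m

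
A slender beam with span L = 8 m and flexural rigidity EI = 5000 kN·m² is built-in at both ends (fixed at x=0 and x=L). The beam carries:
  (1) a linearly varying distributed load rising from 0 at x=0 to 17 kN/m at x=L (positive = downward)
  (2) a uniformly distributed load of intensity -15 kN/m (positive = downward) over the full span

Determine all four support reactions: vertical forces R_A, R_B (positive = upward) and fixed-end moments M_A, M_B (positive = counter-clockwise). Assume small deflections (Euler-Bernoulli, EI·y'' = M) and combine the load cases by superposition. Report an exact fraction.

Load 1 — triangular load w₀=17 kN/m (0→w₀ over full span):
  R_A = 3w₀L/20 = 3·17·8/20 = 102/5 kN
  M_A = w₀L²/30 = 17·8²/30 = 544/15 kN·m
  R_B = 7w₀L/20 = 7·17·8/20 = 238/5 kN
  M_B = -w₀L²/20 = -17·8²/20 = -272/5 kN·m
Load 2 — uniform load w=-15 kN/m over full span:
  R_A = wL/2 = (-15)·8/2 = -60 kN
  M_A = wL²/12 = (-15)·8²/12 = -80 kN·m
  R_B = wL/2 = (-15)·8/2 = -60 kN
  M_B = -wL²/12 = -(-15)·8²/12 = 80 kN·m
Superposition: R_A = -198/5 kN, M_A = -656/15 kN·m, R_B = -62/5 kN, M_B = 128/5 kN·m

R_A = -198/5 kN, M_A = -656/15 kN·m, R_B = -62/5 kN, M_B = 128/5 kN·m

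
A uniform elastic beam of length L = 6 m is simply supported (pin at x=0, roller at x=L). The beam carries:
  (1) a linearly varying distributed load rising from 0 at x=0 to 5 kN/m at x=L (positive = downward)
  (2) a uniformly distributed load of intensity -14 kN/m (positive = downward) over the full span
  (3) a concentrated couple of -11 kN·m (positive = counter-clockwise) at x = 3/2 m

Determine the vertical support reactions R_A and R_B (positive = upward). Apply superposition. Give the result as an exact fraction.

R_A = -233/6 kN, R_B = -181/6 kN

Load 1 — triangular load w₀=5 kN/m (0→w₀ over full span):
  R_A = w₀L/6 = 5·6/6 = 5 kN
  R_B = w₀L/3 = 5·6/3 = 10 kN
Load 2 — uniform load w=-14 kN/m over full span:
  R_A = wL/2 = (-14)·6/2 = -42 kN
  R_B = wL/2 = (-14)·6/2 = -42 kN
Load 3 — applied couple M₀=-11 kN·m at a=3/2 m (b=L-a=9/2):
  R_A = M₀/L = (-11)/6 = -11/6 kN
  R_B = -M₀/L = -(-11)/6 = 11/6 kN
Superposition: R_A = -233/6 kN, R_B = -181/6 kN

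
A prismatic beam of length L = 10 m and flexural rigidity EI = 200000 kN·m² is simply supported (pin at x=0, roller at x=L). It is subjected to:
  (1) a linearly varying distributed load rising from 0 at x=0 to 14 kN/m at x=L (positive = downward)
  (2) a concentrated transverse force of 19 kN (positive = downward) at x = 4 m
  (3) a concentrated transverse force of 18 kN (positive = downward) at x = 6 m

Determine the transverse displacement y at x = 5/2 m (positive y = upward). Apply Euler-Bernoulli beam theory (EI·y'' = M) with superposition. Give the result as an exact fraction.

y(5/2) = -866683/153600000 m

Load 1 — triangular load w₀=14 kN/m (0→w₀ over full span):
  y_1 = -w₀x(7L⁴-10L²x²+3x⁴)/(360LEI) = -14·(5/2)·(7·10⁴-10·10²·(5/2)²+3·(5/2)⁴)/(360·10·200000) = -763/245760 m
Load 2 — point force P=19 kN at a=4 m (b=L-a=6):
  y_2 = -Pbx(L²-b²-x²)/(6LEI)  [x≤a] = -19·6·(5/2)·(10²-6²-(5/2)²)/(6·10·200000) = -4389/3200000 m
Load 3 — point force P=18 kN at a=6 m (b=L-a=4):
  y_3 = -Pbx(L²-b²-x²)/(6LEI)  [x≤a] = -18·4·(5/2)·(10²-4²-(5/2)²)/(6·10·200000) = -933/800000 m
Superposition: y = Σ y_i = -866683/153600000 m ≈ -0.005642 m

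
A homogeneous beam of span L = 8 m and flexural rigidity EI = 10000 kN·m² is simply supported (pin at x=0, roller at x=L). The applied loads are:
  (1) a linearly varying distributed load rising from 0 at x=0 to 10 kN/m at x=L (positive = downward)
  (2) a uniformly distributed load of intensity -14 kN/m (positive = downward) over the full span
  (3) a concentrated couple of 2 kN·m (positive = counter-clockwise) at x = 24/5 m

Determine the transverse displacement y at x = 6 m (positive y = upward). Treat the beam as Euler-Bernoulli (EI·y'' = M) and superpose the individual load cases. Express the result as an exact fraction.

Load 1 — triangular load w₀=10 kN/m (0→w₀ over full span):
  y_1 = -w₀x(7L⁴-10L²x²+3x⁴)/(360LEI) = -10·6·(7·8⁴-10·8²·6²+3·6⁴)/(360·8·10000) = -119/6000 m
Load 2 — uniform load w=-14 kN/m over full span:
  y_2 = -wx(L³-2Lx²+x³)/(24EI) = -(-14)·6·(8³-2·8·6²+6³)/(24·10000) = 133/2500 m
Load 3 — applied couple M₀=2 kN·m at a=24/5 m (b=L-a=16/5):
  y_3 = (M₀x³/(6L)-M₀(x-a)²/2+C₁x)/EI  [x>a] with C₁=M₀(3b²-L²)/(6L)=-104/75 = (2·6³/(6·8)-2·(6-(24/5))²/2+(-104/75)·6)/10000 = -19/250000 m
Superposition: y = Σ y_i = 3121/93750 m ≈ 0.033291 m

y(6) = 3121/93750 m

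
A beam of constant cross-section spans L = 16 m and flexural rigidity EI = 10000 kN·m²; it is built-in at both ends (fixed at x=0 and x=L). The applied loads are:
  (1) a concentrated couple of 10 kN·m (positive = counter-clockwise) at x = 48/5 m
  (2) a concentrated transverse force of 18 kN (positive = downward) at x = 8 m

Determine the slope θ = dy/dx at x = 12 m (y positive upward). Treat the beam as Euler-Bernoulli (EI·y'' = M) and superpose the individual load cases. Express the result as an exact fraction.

Load 1 — applied couple M₀=10 kN·m at a=48/5 m (b=L-a=32/5):
  θ_1 = (R_Ax²/2 - M_Ax - M₀(x-a))/EI  [x>a] with R_A=9/10, M_A=16/5 = ((9/10)·12²/2 - (16/5)·12 - 10·(12-(48/5)))/10000 = 3/12500 rad
Load 2 — point force P=18 kN at a=8 m (b=L-a=8):
  θ_2 = Pa²(L-x)(2bL-(3b+a)(L-x))/(2L³EI)  [x>a] = 18·8²·(16-12)·(2·8·16-(3·8+8)·(16-12))/(2·16³·10000) = 9/1250 rad
Superposition: θ = Σ θ_i = 93/12500 rad ≈ 0.007440 rad

θ(12) = 93/12500 rad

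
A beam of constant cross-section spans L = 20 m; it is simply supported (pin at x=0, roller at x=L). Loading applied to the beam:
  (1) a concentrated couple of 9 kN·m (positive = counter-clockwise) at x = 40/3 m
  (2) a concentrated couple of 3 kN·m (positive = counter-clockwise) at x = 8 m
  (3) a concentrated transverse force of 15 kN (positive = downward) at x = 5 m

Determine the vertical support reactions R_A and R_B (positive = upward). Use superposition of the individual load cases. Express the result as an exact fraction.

R_A = 237/20 kN, R_B = 63/20 kN

Load 1 — applied couple M₀=9 kN·m at a=40/3 m (b=L-a=20/3):
  R_A = M₀/L = 9/20 kN
  R_B = -M₀/L = -9/20 kN
Load 2 — applied couple M₀=3 kN·m at a=8 m (b=L-a=12):
  R_A = M₀/L = 3/20 kN
  R_B = -M₀/L = -3/20 kN
Load 3 — point force P=15 kN at a=5 m (b=L-a=15):
  R_A = Pb/L = 15·15/20 = 45/4 kN
  R_B = Pa/L = 15·5/20 = 15/4 kN
Superposition: R_A = 237/20 kN, R_B = 63/20 kN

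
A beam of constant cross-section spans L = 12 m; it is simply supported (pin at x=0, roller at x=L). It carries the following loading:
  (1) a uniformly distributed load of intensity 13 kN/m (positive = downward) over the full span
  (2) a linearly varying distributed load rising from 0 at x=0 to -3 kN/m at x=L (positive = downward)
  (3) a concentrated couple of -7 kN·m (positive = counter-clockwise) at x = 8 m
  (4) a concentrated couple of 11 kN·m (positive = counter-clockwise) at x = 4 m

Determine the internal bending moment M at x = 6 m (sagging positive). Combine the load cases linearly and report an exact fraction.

M(6) = 198 kN·m

Load 1 — uniform load w=13 kN/m over full span:
  M_1 = wx(L-x)/2 = 13·6·(12-6)/2 = 234 kN·m
Load 2 — triangular load w₀=-3 kN/m (0→w₀ over full span):
  M_2 = w₀Lx/6 - w₀x³/(6L) = (-3)·12·6/6 - (-3)·6³/(6·12) = -27 kN·m
Load 3 — applied couple M₀=-7 kN·m at a=8 m (b=L-a=4):
  M_3 = M₀x/L  [x≤a] = (-7)·6/12 = -7/2 kN·m
Load 4 — applied couple M₀=11 kN·m at a=4 m (b=L-a=8):
  M_4 = M₀x/L - M₀  [x>a] = 11·6/12 - 11 = -11/2 kN·m
Superposition: M = Σ M_i = 198 kN·m ≈ 198.000000 kN·m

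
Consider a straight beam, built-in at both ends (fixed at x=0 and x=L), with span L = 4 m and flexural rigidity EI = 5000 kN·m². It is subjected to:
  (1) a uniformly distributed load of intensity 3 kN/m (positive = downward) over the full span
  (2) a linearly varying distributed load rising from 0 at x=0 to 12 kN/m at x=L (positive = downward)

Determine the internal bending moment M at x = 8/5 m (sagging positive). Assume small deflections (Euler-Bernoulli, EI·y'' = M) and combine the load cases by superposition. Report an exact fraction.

M(8/5) = 604/125 kN·m

Load 1 — uniform load w=3 kN/m over full span:
  M_1 = wLx/2 - wL²/12 - wx²/2 = 3·4·(8/5)/2 - 3·4²/12 - 3·(8/5)²/2 = 44/25 kN·m
Load 2 — triangular load w₀=12 kN/m (0→w₀ over full span):
  M_2 = 3w₀Lx/20 - w₀L²/30 - w₀x³/(6L) = 3·12·4·(8/5)/20 - 12·4²/30 - 12·(8/5)³/(6·4) = 384/125 kN·m
Superposition: M = Σ M_i = 604/125 kN·m ≈ 4.832000 kN·m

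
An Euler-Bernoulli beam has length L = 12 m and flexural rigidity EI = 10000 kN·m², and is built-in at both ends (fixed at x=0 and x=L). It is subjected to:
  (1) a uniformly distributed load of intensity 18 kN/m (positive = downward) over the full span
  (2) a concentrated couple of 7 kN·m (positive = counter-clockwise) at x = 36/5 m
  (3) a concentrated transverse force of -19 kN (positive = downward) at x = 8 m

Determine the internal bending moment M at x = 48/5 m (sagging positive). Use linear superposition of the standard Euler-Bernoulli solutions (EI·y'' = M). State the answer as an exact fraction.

M(48/5) = -1227/125 kN·m

Load 1 — uniform load w=18 kN/m over full span:
  M_1 = wLx/2 - wL²/12 - wx²/2 = 18·12·(48/5)/2 - 18·12²/12 - 18·(48/5)²/2 = -216/25 kN·m
Load 2 — applied couple M₀=7 kN·m at a=36/5 m (b=L-a=24/5):
  M_2 = R_Ax - M_A - M₀  [x>a] with R_A=21/25, M_A=56/25 = (21/25)·(48/5) - (56/25) - 7 = -147/125 kN·m
Load 3 — point force P=-19 kN at a=8 m (b=L-a=4):
  M_3 = Pa²(a+3b)(L-x)/L³ - Pa²b/L²  [x>a] = (-19)·8²·(8+3·4)·(12-(48/5))/12³ - (-19)·8²·4/12² = 0 kN·m
Superposition: M = Σ M_i = -1227/125 kN·m ≈ -9.816000 kN·m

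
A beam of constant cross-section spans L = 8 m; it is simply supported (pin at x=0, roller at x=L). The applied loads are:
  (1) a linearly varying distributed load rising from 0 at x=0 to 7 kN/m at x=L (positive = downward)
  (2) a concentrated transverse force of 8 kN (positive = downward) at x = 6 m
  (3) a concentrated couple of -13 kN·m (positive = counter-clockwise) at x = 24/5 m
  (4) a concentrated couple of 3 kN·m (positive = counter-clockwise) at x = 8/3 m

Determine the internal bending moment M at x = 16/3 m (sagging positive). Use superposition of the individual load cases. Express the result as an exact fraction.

M(16/3) = 3374/81 kN·m

Load 1 — triangular load w₀=7 kN/m (0→w₀ over full span):
  M_1 = w₀Lx/6 - w₀x³/(6L) = 7·8·(16/3)/6 - 7·(16/3)³/(6·8) = 2240/81 kN·m
Load 2 — point force P=8 kN at a=6 m (b=L-a=2):
  M_2 = Pbx/L  [x≤a] = 8·2·(16/3)/8 = 32/3 kN·m
Load 3 — applied couple M₀=-13 kN·m at a=24/5 m (b=L-a=16/5):
  M_3 = M₀x/L - M₀  [x>a] = (-13)·(16/3)/8 - (-13) = 13/3 kN·m
Load 4 — applied couple M₀=3 kN·m at a=8/3 m (b=L-a=16/3):
  M_4 = M₀x/L - M₀  [x>a] = 3·(16/3)/8 - 3 = -1 kN·m
Superposition: M = Σ M_i = 3374/81 kN·m ≈ 41.654321 kN·m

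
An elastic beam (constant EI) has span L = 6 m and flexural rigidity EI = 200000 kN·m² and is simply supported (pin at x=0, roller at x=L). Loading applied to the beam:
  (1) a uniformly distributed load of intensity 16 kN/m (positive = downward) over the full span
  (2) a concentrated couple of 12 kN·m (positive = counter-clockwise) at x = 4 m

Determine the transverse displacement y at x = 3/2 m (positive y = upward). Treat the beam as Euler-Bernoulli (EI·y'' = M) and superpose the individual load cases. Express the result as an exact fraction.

y(3/2) = -813/800000 m

Load 1 — uniform load w=16 kN/m over full span:
  y_1 = -wx(L³-2Lx²+x³)/(24EI) = -16·(3/2)·(6³-2·6·(3/2)²+(3/2)³)/(24·200000) = -1539/1600000 m
Load 2 — applied couple M₀=12 kN·m at a=4 m (b=L-a=2):
  y_2 = (M₀x³/(6L)+C₁x)/EI  [x≤a] with C₁=M₀(3b²-L²)/(6L)=-8 = (12·(3/2)³/(6·6)+(-8)·(3/2))/200000 = -87/1600000 m
Superposition: y = Σ y_i = -813/800000 m ≈ -0.001016 m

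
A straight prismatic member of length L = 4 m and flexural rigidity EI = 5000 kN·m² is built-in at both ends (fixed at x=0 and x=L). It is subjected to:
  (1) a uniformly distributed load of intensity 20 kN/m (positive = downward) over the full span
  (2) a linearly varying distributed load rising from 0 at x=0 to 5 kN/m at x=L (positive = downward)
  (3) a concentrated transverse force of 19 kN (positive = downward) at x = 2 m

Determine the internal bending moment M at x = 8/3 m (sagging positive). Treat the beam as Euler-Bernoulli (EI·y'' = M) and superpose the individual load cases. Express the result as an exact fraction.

M(8/3) = 2177/162 kN·m

Load 1 — uniform load w=20 kN/m over full span:
  M_1 = wLx/2 - wL²/12 - wx²/2 = 20·4·(8/3)/2 - 20·4²/12 - 20·(8/3)²/2 = 80/9 kN·m
Load 2 — triangular load w₀=5 kN/m (0→w₀ over full span):
  M_2 = 3w₀Lx/20 - w₀L²/30 - w₀x³/(6L) = 3·5·4·(8/3)/20 - 5·4²/30 - 5·(8/3)³/(6·4) = 112/81 kN·m
Load 3 — point force P=19 kN at a=2 m (b=L-a=2):
  M_3 = Pa²(a+3b)(L-x)/L³ - Pa²b/L²  [x>a] = 19·2²·(2+3·2)·(4-(8/3))/4³ - 19·2²·2/4² = 19/6 kN·m
Superposition: M = Σ M_i = 2177/162 kN·m ≈ 13.438272 kN·m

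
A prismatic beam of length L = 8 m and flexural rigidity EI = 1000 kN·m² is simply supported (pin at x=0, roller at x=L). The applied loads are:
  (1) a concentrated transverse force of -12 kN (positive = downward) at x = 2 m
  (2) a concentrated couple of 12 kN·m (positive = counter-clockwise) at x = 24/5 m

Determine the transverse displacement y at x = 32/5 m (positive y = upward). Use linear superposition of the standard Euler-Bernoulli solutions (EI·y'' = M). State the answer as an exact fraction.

y(32/5) = 134/3125 m

Load 1 — point force P=-12 kN at a=2 m (b=L-a=6):
  y_1 = -Pa(L-x)(2Lx-a²-x²)/(6LEI)  [x>a] = -(-12)·2·(8-(32/5))·(2·8·(32/5)-2²-(32/5)²)/(6·8·1000) = 718/15625 m
Load 2 — applied couple M₀=12 kN·m at a=24/5 m (b=L-a=16/5):
  y_2 = (M₀x³/(6L)-M₀(x-a)²/2+C₁x)/EI  [x>a] with C₁=M₀(3b²-L²)/(6L)=-208/25 = (12·(32/5)³/(6·8)-12·((32/5)-(24/5))²/2+(-208/25)·(32/5))/1000 = -48/15625 m
Superposition: y = Σ y_i = 134/3125 m ≈ 0.042880 m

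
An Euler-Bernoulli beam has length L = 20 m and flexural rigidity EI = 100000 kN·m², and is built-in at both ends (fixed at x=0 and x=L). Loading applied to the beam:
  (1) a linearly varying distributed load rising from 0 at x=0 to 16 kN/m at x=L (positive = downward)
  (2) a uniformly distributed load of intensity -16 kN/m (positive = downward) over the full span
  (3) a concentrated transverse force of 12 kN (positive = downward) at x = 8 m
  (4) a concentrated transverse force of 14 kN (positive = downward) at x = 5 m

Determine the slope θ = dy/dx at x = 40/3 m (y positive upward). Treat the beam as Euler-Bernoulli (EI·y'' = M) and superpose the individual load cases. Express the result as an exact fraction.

θ(40/3) = -196087/60750000 rad

Load 1 — triangular load w₀=16 kN/m (0→w₀ over full span):
  θ_1 = -w₀(2x(L-x)(L-2x)(x+2L)+x²(L-x)²)/(120LEI) = -16·(2·(40/3)·(20-(40/3))·(20-2·(40/3))·((40/3)+2·20)+(40/3)²·(20-(40/3))²)/(120·20·100000) = 112/30375 rad
Load 2 — uniform load w=-16 kN/m over full span:
  θ_2 = -wx(L-x)(L-2x)/(12EI) = -(-16)·(40/3)·(20-(40/3))·(20-2·(40/3))/(12·100000) = -16/2025 rad
Load 3 — point force P=12 kN at a=8 m (b=L-a=12):
  θ_3 = Pa²(L-x)(2bL-(3b+a)(L-x))/(2L³EI)  [x>a] = 12·8²·(20-(40/3))·(2·12·20-(3·12+8)·(20-(40/3)))/(2·20³·100000) = 28/46875 rad
Load 4 — point force P=14 kN at a=5 m (b=L-a=15):
  θ_4 = Pa²(L-x)(2bL-(3b+a)(L-x))/(2L³EI)  [x>a] = 14·5²·(20-(40/3))·(2·15·20-(3·15+5)·(20-(40/3)))/(2·20³·100000) = 7/18000 rad
Superposition: θ = Σ θ_i = -196087/60750000 rad ≈ -0.003228 rad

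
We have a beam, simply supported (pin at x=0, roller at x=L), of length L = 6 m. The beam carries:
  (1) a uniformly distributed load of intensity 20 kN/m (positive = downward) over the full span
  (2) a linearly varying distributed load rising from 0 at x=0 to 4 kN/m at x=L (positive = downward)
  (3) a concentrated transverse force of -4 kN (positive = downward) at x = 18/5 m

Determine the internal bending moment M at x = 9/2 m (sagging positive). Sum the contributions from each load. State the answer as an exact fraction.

M(9/2) = 2871/40 kN·m

Load 1 — uniform load w=20 kN/m over full span:
  M_1 = wx(L-x)/2 = 20·(9/2)·(6-(9/2))/2 = 135/2 kN·m
Load 2 — triangular load w₀=4 kN/m (0→w₀ over full span):
  M_2 = w₀Lx/6 - w₀x³/(6L) = 4·6·(9/2)/6 - 4·(9/2)³/(6·6) = 63/8 kN·m
Load 3 — point force P=-4 kN at a=18/5 m (b=L-a=12/5):
  M_3 = Pa(L-x)/L  [x>a] = (-4)·(18/5)·(6-(9/2))/6 = -18/5 kN·m
Superposition: M = Σ M_i = 2871/40 kN·m ≈ 71.775000 kN·m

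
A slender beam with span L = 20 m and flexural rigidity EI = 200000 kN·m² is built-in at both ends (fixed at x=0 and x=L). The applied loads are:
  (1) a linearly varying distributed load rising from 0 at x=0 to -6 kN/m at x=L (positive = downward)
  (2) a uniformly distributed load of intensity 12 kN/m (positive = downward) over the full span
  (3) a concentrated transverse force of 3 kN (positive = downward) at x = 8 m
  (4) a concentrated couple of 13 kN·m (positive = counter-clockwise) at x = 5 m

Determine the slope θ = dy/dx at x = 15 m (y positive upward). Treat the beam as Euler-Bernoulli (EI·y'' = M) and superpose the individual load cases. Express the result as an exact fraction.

Load 1 — triangular load w₀=-6 kN/m (0→w₀ over full span):
  θ_1 = -w₀(2x(L-x)(L-2x)(x+2L)+x²(L-x)²)/(120LEI) = -(-6)·(2·15·(20-15)·(20-2·15)·(15+2·20)+15²·(20-15)²)/(120·20·200000) = -123/128000 rad
Load 2 — uniform load w=12 kN/m over full span:
  θ_2 = -wx(L-x)(L-2x)/(12EI) = -12·15·(20-15)·(20-2·15)/(12·200000) = 3/800 rad
Load 3 — point force P=3 kN at a=8 m (b=L-a=12):
  θ_3 = Pa²(L-x)(2bL-(3b+a)(L-x))/(2L³EI)  [x>a] = 3·8²·(20-15)·(2·12·20-(3·12+8)·(20-15))/(2·20³·200000) = 39/500000 rad
Load 4 — applied couple M₀=13 kN·m at a=5 m (b=L-a=15):
  θ_4 = (R_Ax²/2 - M_Ax - M₀(x-a))/EI  [x>a] with R_A=117/160, M_A=-39/16 = ((117/160)·15²/2 - (-39/16)·15 - 13·(15-5))/200000 = -143/2560000 rad
Superposition: θ = Σ θ_i = 179917/64000000 rad ≈ 0.002811 rad

θ(15) = 179917/64000000 rad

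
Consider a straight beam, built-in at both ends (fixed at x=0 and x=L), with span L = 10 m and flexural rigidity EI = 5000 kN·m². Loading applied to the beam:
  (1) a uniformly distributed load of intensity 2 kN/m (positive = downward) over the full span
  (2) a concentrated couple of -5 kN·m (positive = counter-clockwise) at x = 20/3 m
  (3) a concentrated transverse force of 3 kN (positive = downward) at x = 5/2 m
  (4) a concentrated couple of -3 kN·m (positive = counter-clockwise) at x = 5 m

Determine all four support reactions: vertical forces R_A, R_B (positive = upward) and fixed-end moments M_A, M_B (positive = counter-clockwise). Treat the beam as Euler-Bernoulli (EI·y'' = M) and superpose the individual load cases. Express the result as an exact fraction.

R_A = 5479/480 kN, M_A = 591/32 kN·m, R_B = 5561/480 kN, M_B = -1807/96 kN·m

Load 1 — uniform load w=2 kN/m over full span:
  R_A = wL/2 = 2·10/2 = 10 kN
  M_A = wL²/12 = 2·10²/12 = 50/3 kN·m
  R_B = wL/2 = 2·10/2 = 10 kN
  M_B = -wL²/12 = -2·10²/12 = -50/3 kN·m
Load 2 — applied couple M₀=-5 kN·m at a=20/3 m (b=L-a=10/3):
  R_A = 6M₀ab/L³ = 6·(-5)·(20/3)·(10/3)/10³ = -2/3 kN
  M_A = M₀b(2a-b)/L² = (-5)·(10/3)·(2·(20/3)-(10/3))/10² = -5/3 kN·m
  R_B = -6M₀ab/L³ = -6·(-5)·(20/3)·(10/3)/10³ = 2/3 kN
  M_B = M₀a(2b-a)/L² = (-5)·(20/3)·(2·(10/3)-(20/3))/10² = 0 kN·m
Load 3 — point force P=3 kN at a=5/2 m (b=L-a=15/2):
  R_A = Pb²(3a+b)/L³ = 3·(15/2)²·(3·(5/2)+(15/2))/10³ = 81/32 kN
  M_A = Pab²/L² = 3·(5/2)·(15/2)²/10² = 135/32 kN·m
  R_B = Pa²(a+3b)/L³ = 3·(5/2)²·((5/2)+3·(15/2))/10³ = 15/32 kN
  M_B = -Pa²b/L² = -3·(5/2)²·(15/2)/10² = -45/32 kN·m
Load 4 — applied couple M₀=-3 kN·m at a=5 m (b=L-a=5):
  R_A = 6M₀ab/L³ = 6·(-3)·5·5/10³ = -9/20 kN
  M_A = M₀b(2a-b)/L² = (-3)·5·(2·5-5)/10² = -3/4 kN·m
  R_B = -6M₀ab/L³ = -6·(-3)·5·5/10³ = 9/20 kN
  M_B = M₀a(2b-a)/L² = (-3)·5·(2·5-5)/10² = -3/4 kN·m
Superposition: R_A = 5479/480 kN, M_A = 591/32 kN·m, R_B = 5561/480 kN, M_B = -1807/96 kN·m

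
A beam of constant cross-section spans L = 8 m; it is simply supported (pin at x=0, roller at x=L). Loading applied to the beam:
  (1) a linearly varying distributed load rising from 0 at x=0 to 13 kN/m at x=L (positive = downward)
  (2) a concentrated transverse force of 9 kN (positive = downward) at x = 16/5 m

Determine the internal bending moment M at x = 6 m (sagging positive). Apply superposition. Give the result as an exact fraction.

M(6) = 527/10 kN·m

Load 1 — triangular load w₀=13 kN/m (0→w₀ over full span):
  M_1 = w₀Lx/6 - w₀x³/(6L) = 13·8·6/6 - 13·6³/(6·8) = 91/2 kN·m
Load 2 — point force P=9 kN at a=16/5 m (b=L-a=24/5):
  M_2 = Pa(L-x)/L  [x>a] = 9·(16/5)·(8-6)/8 = 36/5 kN·m
Superposition: M = Σ M_i = 527/10 kN·m ≈ 52.700000 kN·m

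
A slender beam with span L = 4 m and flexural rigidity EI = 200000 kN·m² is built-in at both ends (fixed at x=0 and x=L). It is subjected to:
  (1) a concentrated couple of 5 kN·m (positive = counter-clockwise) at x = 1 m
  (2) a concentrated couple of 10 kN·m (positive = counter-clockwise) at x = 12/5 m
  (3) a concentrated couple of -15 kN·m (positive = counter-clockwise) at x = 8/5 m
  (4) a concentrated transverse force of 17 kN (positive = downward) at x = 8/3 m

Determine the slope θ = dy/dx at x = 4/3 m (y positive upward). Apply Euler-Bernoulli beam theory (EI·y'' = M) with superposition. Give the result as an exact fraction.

Load 1 — applied couple M₀=5 kN·m at a=1 m (b=L-a=3):
  θ_1 = (R_Ax²/2 - M_Ax - M₀(x-a))/EI  [x>a] with R_A=45/32, M_A=-15/16 = ((45/32)·(4/3)²/2 - (-15/16)·(4/3) - 5·((4/3)-1))/200000 = 1/240000 rad
Load 2 — applied couple M₀=10 kN·m at a=12/5 m (b=L-a=8/5):
  θ_2 = (R_Ax²/2 - M_Ax)/EI  [x≤a] with R_A=18/5, M_A=16/5 = ((18/5)·(4/3)²/2 - (16/5)·(4/3))/200000 = -1/187500 rad
Load 3 — applied couple M₀=-15 kN·m at a=8/5 m (b=L-a=12/5):
  θ_3 = (R_Ax²/2 - M_Ax)/EI  [x≤a] with R_A=-27/5, M_A=-9/5 = ((-27/5)·(4/3)²/2 - (-9/5)·(4/3))/200000 = -3/250000 rad
Load 4 — point force P=17 kN at a=8/3 m (b=L-a=4/3):
  θ_4 = -Pb²x(2aL-(3a+b)x)/(2L³EI)  [x≤a] = -17·(4/3)²·(4/3)·(2·(8/3)·4-(3·(8/3)+(4/3))·(4/3))/(2·4³·200000) = -17/1215000 rad
Superposition: θ = Σ θ_i = -13199/486000000 rad ≈ -0.000027 rad

θ(4/3) = -13199/486000000 rad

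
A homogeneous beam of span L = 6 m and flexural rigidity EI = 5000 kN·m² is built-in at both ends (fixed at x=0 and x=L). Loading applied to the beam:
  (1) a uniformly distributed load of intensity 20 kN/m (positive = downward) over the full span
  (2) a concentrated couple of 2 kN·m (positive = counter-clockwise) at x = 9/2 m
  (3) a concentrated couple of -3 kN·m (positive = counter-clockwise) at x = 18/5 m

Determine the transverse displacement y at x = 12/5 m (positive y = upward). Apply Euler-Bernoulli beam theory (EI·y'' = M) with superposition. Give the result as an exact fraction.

y(12/5) = -193869/15625000 m

Load 1 — uniform load w=20 kN/m over full span:
  y_1 = -wx²(L-x)²/(24EI) = -20·(12/5)²·(6-(12/5))²/(24·5000) = -972/78125 m
Load 2 — applied couple M₀=2 kN·m at a=9/2 m (b=L-a=3/2):
  y_2 = (R_Ax³/6 - M_Ax²/2)/EI  [x≤a] with R_A=3/8, M_A=5/8 = ((3/8)·(12/5)³/6 - (5/8)·(12/5)²/2)/5000 = -117/625000 m
Load 3 — applied couple M₀=-3 kN·m at a=18/5 m (b=L-a=12/5):
  y_3 = (R_Ax³/6 - M_Ax²/2)/EI  [x≤a] with R_A=-18/25, M_A=-24/25 = ((-18/25)·(12/5)³/6 - (-24/25)·(12/5)²/2)/5000 = 432/1953125 m
Superposition: y = Σ y_i = -193869/15625000 m ≈ -0.012408 m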